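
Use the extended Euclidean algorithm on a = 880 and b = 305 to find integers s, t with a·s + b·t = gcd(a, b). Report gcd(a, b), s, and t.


Euclidean algorithm on (880, 305) — divide until remainder is 0:
  880 = 2 · 305 + 270
  305 = 1 · 270 + 35
  270 = 7 · 35 + 25
  35 = 1 · 25 + 10
  25 = 2 · 10 + 5
  10 = 2 · 5 + 0
gcd(880, 305) = 5.
Track Bezout coefficients alongside the remainders: start with r₀ = 880 = a·1 + b·0 (s = 1, t = 0) and r₁ = 305 = a·0 + b·1 (s = 0, t = 1); each new remainder r_{k+1} = r_{k-1} − q_k·r_k inherits s_{k+1} = s_{k-1} − q_k·s_k, t_{k+1} = t_{k-1} − q_k·t_k, so r_k = a·s_k + b·t_k at every step:
  q = 2: r = 270, s = 1 − 2·0 = 1, t = 0 − 2·1 = -2  (check: 880·1 + 305·(-2) = 270)
  q = 1: r = 35, s = 0 − 1·1 = -1, t = 1 − 1·(-2) = 3  (check: 880·(-1) + 305·3 = 35)
  q = 7: r = 25, s = 1 − 7·(-1) = 8, t = -2 − 7·3 = -23  (check: 880·8 + 305·(-23) = 25)
  q = 1: r = 10, s = -1 − 1·8 = -9, t = 3 − 1·(-23) = 26  (check: 880·(-9) + 305·26 = 10)
  q = 2: r = 5, s = 8 − 2·(-9) = 26, t = -23 − 2·26 = -75  (check: 880·26 + 305·(-75) = 5)
The row with r = 5 (the gcd) gives the Bezout coefficients s = 26, t = -75.
Result: 880 · (26) + 305 · (-75) = 5.

gcd(880, 305) = 5; s = 26, t = -75 (check: 880·26 + 305·(-75) = 5).


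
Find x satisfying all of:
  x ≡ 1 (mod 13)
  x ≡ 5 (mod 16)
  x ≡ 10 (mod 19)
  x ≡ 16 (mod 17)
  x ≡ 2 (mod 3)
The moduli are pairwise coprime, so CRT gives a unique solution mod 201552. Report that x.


Product of moduli M = 13 · 16 · 19 · 17 · 3 = 201552.
Merge one congruence at a time:
  Start: x ≡ 1 (mod 13).
  Combine with x ≡ 5 (mod 16); new modulus lcm = 208.
    Write x = 1 + 13·t and substitute into x ≡ 5 (mod 16): 13·t ≡ 5 − 1 = 4 (mod 16).
    The inverse of 13 mod 16 is 5 (since 13·5 = 65 = 4·16 + 1), so t ≡ 5·4 = 20 ≡ 4 (mod 16).
    Then x = 1 + 13·4 = 53, valid modulo lcm(13, 16) = 208: x ≡ 53 (mod 208).
  Combine with x ≡ 10 (mod 19); new modulus lcm = 3952.
    Write x = 53 + 208·t and substitute into x ≡ 10 (mod 19): 208·t ≡ 10 − 53 = -43 (mod 19).
    Reduce coefficients mod 19: 18·t ≡ 14 (mod 19).
    The inverse of 18 mod 19 is 18 (since 18·18 = 324 = 17·19 + 1), so t ≡ 18·14 = 252 ≡ 5 (mod 19).
    Then x = 53 + 208·5 = 1093, valid modulo lcm(208, 19) = 3952: x ≡ 1093 (mod 3952).
  Combine with x ≡ 16 (mod 17); new modulus lcm = 67184.
    Write x = 1093 + 3952·t and substitute into x ≡ 16 (mod 17): 3952·t ≡ 16 − 1093 = -1077 (mod 17).
    Reduce coefficients mod 17: 8·t ≡ 11 (mod 17).
    The inverse of 8 mod 17 is 15 (since 8·15 = 120 = 7·17 + 1), so t ≡ 15·11 = 165 ≡ 12 (mod 17).
    Then x = 1093 + 3952·12 = 48517, valid modulo lcm(3952, 17) = 67184: x ≡ 48517 (mod 67184).
  Combine with x ≡ 2 (mod 3); new modulus lcm = 201552.
    Write x = 48517 + 67184·t and substitute into x ≡ 2 (mod 3): 67184·t ≡ 2 − 48517 = -48515 (mod 3).
    Reduce coefficients mod 3: 2·t ≡ 1 (mod 3).
    The inverse of 2 mod 3 is 2 (since 2·2 = 4 = 1·3 + 1), so t ≡ 2·1 = 2 ≡ 2 (mod 3).
    Then x = 48517 + 67184·2 = 182885, valid modulo lcm(67184, 3) = 201552: x ≡ 182885 (mod 201552).
Verify against each original: 182885 mod 13 = 1, 182885 mod 16 = 5, 182885 mod 19 = 10, 182885 mod 17 = 16, 182885 mod 3 = 2.

x ≡ 182885 (mod 201552).


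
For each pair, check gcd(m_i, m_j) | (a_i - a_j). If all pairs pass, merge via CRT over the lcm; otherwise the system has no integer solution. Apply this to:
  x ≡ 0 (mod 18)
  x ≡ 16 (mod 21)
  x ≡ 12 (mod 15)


Moduli 18, 21, 15 are not pairwise coprime, so CRT works modulo lcm(m_i) when all pairwise compatibility conditions hold.
Pairwise compatibility: gcd(m_i, m_j) must divide a_i - a_j for every pair.
Merge one congruence at a time:
  Start: x ≡ 0 (mod 18).
  Combine with x ≡ 16 (mod 21): gcd(18, 21) = 3, and 16 - 0 = 16 is NOT divisible by 3.
    ⇒ system is inconsistent (no integer solution).

No solution (the system is inconsistent).


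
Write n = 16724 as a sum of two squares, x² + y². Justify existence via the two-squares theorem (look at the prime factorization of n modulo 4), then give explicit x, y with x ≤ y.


Step 1: Factor n = 16724 = 2^2 · 37 · 113.
Step 2: Check the mod-4 condition on each prime factor: 2 = 2 (special); 37 ≡ 1 (mod 4), exponent 1; 113 ≡ 1 (mod 4), exponent 1.
All primes ≡ 3 (mod 4) appear to even exponent (or don't appear), so by the two-squares theorem n IS expressible as a sum of two squares.
Step 3: Build a representation. Group n = k² · m with k = 2 and m = 37 · 113 = 4181 (a product of primes ≡ 1 (mod 4)); a representation of m scales to one of n via (k·x)² + (k·y)² = k²(x² + y²). Each prime p ≡ 1 (mod 4) is itself a sum of two squares; find a² by testing p − a² for a perfect square:
  37: 37 − 1² = 36 = 6² ⇒ 37 = 1² + 6².
  113: 113 − 1² = 112, 113 − 2² = 109, 113 − 3² = 104, 113 − 4² = 97, 113 − 5² = 88, 113 − 6² = 77, 113 − 7² = 64 = 8² ⇒ 113 = 7² + 8².
  Combine using the Brahmagupta–Fibonacci identity (a² + b²)(c² + d²) = (ac − bd)² + (ad + bc)² = (ac + bd)² + (ad − bc)²:
  37 · 113 = 4181: from (1² + 6²)(7² + 8²), take (1·7 − 6·8, 1·8 + 6·7) = (7 − 48, 8 + 42) = (-41, 50); dropping signs (only squares matter) gives (41, 50); check 41² + 50² = 1681 + 2500 = 4181 ✓.
  Scale by k = 2: (2·41, 2·50) = (82, 100).
Step 4: Order so x ≤ y and verify: 82² + 100² = 6724 + 10000 = 16724 = n. ✓

n = 16724 = 82² + 100² (one valid representation with x ≤ y).


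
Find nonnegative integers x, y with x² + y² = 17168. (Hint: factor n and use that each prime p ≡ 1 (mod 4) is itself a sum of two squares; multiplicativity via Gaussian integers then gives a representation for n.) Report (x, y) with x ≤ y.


Step 1: Factor n = 17168 = 2^4 · 29 · 37.
Step 2: Check the mod-4 condition on each prime factor: 2 = 2 (special); 29 ≡ 1 (mod 4), exponent 1; 37 ≡ 1 (mod 4), exponent 1.
All primes ≡ 3 (mod 4) appear to even exponent (or don't appear), so by the two-squares theorem n IS expressible as a sum of two squares.
Step 3: Build a representation. Group n = k² · m with k = 4 and m = 29 · 37 = 1073 (a product of primes ≡ 1 (mod 4)); a representation of m scales to one of n via (k·x)² + (k·y)² = k²(x² + y²). Each prime p ≡ 1 (mod 4) is itself a sum of two squares; find a² by testing p − a² for a perfect square:
  29: 29 − 1² = 28, 29 − 2² = 25 = 5² ⇒ 29 = 2² + 5².
  37: 37 − 1² = 36 = 6² ⇒ 37 = 1² + 6².
  Combine using the Brahmagupta–Fibonacci identity (a² + b²)(c² + d²) = (ac − bd)² + (ad + bc)² = (ac + bd)² + (ad − bc)²:
  29 · 37 = 1073: from (2² + 5²)(1² + 6²), take (2·1 − 5·6, 2·6 + 5·1) = (2 − 30, 12 + 5) = (-28, 17); dropping signs (only squares matter) gives (28, 17); check 28² + 17² = 784 + 289 = 1073 ✓.
  Scale by k = 4: (4·28, 4·17) = (112, 68).
Step 4: Order so x ≤ y and verify: 68² + 112² = 4624 + 12544 = 17168 = n. ✓

n = 17168 = 68² + 112² (one valid representation with x ≤ y).


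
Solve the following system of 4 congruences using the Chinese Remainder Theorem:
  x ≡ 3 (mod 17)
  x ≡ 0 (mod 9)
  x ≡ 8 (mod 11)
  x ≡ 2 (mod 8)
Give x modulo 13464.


Product of moduli M = 17 · 9 · 11 · 8 = 13464.
Merge one congruence at a time:
  Start: x ≡ 3 (mod 17).
  Combine with x ≡ 0 (mod 9); new modulus lcm = 153.
    Write x = 3 + 17·t and substitute into x ≡ 0 (mod 9): 17·t ≡ 0 − 3 = -3 (mod 9).
    Reduce coefficients mod 9: 8·t ≡ 6 (mod 9).
    The inverse of 8 mod 9 is 8 (since 8·8 = 64 = 7·9 + 1), so t ≡ 8·6 = 48 ≡ 3 (mod 9).
    Then x = 3 + 17·3 = 54, valid modulo lcm(17, 9) = 153: x ≡ 54 (mod 153).
  Combine with x ≡ 8 (mod 11); new modulus lcm = 1683.
    Write x = 54 + 153·t and substitute into x ≡ 8 (mod 11): 153·t ≡ 8 − 54 = -46 (mod 11).
    Reduce coefficients mod 11: 10·t ≡ 9 (mod 11).
    The inverse of 10 mod 11 is 10 (since 10·10 = 100 = 9·11 + 1), so t ≡ 10·9 = 90 ≡ 2 (mod 11).
    Then x = 54 + 153·2 = 360, valid modulo lcm(153, 11) = 1683: x ≡ 360 (mod 1683).
  Combine with x ≡ 2 (mod 8); new modulus lcm = 13464.
    Write x = 360 + 1683·t and substitute into x ≡ 2 (mod 8): 1683·t ≡ 2 − 360 = -358 (mod 8).
    Reduce coefficients mod 8: 3·t ≡ 2 (mod 8).
    The inverse of 3 mod 8 is 3 (since 3·3 = 9 = 1·8 + 1), so t ≡ 3·2 = 6 ≡ 6 (mod 8).
    Then x = 360 + 1683·6 = 10458, valid modulo lcm(1683, 8) = 13464: x ≡ 10458 (mod 13464).
Verify against each original: 10458 mod 17 = 3, 10458 mod 9 = 0, 10458 mod 11 = 8, 10458 mod 8 = 2.

x ≡ 10458 (mod 13464).


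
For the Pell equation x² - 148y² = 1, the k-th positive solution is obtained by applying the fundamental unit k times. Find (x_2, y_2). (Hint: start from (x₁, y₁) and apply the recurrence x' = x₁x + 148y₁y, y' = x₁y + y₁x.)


Step 1: Find the fundamental solution (x₁, y₁) of x² - 148y² = 1.
  Expand √148 as a continued fraction. a₀ = ⌊√148⌋ = 12; iterate m_{k+1} = d_k·a_k − m_k, d_{k+1} = (148 − m_{k+1}²)/d_k, a_{k+1} = ⌊(a₀ + m_{k+1})/d_{k+1}⌋ (starting m₀ = 0, d₀ = 1), with convergents p_k = a_k·p_{k-1} + p_{k-2}, q_k = a_k·q_{k-1} + q_{k-2} (p₋₁ = 1, q₋₁ = 0):
  k = 0: a₀ = 12; p₀/q₀ = 12/1; p₀² − 148·q₀² = 144 − 148 = -4.
  k = 1: m = 12, d = 4, a = ⌊(12 + 12)/4⌋ = 6; p/q = (6·12 + 1)/(6·1 + 0) = 73/6; p² − 148·q² = 5329 − 5328 = 1.
  The first convergent with p² − 148·q² = 1 gives the fundamental solution (x₁, y₁) = (73, 6).
Step 2: Apply the recurrence (x_{n+1}, y_{n+1}) = (x₁x_n + 148y₁y_n, x₁y_n + y₁x_n) repeatedly.
  From (x_1, y_1) = (73, 6): x_2 = 73·73 + 148·6·6 = 10657; y_2 = 73·6 + 6·73 = 876.
Step 3: Verify x_2² - 148·y_2² = 113571649 - 113571648 = 1 (should be 1). ✓

(x_1, y_1) = (73, 6); (x_2, y_2) = (10657, 876).


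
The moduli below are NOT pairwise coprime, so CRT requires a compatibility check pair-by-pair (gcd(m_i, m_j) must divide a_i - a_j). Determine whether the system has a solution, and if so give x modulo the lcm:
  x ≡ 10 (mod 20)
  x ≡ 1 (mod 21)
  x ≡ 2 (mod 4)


Moduli 20, 21, 4 are not pairwise coprime, so CRT works modulo lcm(m_i) when all pairwise compatibility conditions hold.
Pairwise compatibility: gcd(m_i, m_j) must divide a_i - a_j for every pair.
Merge one congruence at a time:
  Start: x ≡ 10 (mod 20).
  Combine with x ≡ 1 (mod 21): gcd(20, 21) = 1; 1 - 10 = -9, which IS divisible by 1, so compatible.
    Write x = 10 + 20·t and substitute into x ≡ 1 (mod 21): 20·t ≡ 1 − 10 = -9 (mod 21).
    Reduce coefficients mod 21: 20·t ≡ 12 (mod 21).
    The inverse of 20 mod 21 is 20 (since 20·20 = 400 = 19·21 + 1), so t ≡ 20·12 = 240 ≡ 9 (mod 21).
    Then x = 10 + 20·9 = 190, valid modulo lcm(20, 21) = 420: x ≡ 190 (mod 420).
  Combine with x ≡ 2 (mod 4): gcd(420, 4) = 4; 2 - 190 = -188, which IS divisible by 4, so compatible.
    Write x = 190 + 420·t and substitute into x ≡ 2 (mod 4): 420·t ≡ 2 − 190 = -188 (mod 4).
    Divide the congruence (and modulus) by g = 4: 105·t ≡ -47 (mod 1).
    Modulo 1 every t works; take t = 0.
    Then x = 190 + 420·0 = 190, valid modulo lcm(420, 4) = 420: x ≡ 190 (mod 420).
Verify: 190 mod 20 = 10, 190 mod 21 = 1, 190 mod 4 = 2.

x ≡ 190 (mod 420).


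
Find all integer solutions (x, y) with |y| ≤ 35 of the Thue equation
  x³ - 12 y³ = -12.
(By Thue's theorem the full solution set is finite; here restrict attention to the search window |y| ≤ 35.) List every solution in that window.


The equation is x³ - 12y³ = -12. For fixed y, x³ = 12·y³ − 12, so a solution requires the RHS to be a perfect cube.
Strategy: iterate y from -35 to 35, compute RHS = 12·y³ − 12, and check whether it is a (positive or negative) perfect cube.
Check small values of y:
  y = 0: RHS = -12 is not a perfect cube.
  y = 1: RHS = 0 = (0)³ ⇒ x = 0 works.
  y = -1: RHS = -24 is not a perfect cube.
  y = 2: RHS = 84 is not a perfect cube.
  y = -2: RHS = -108 is not a perfect cube.
  y = 3: RHS = 312 is not a perfect cube.
  y = -3: RHS = -336 is not a perfect cube.
Continuing the search up to |y| = 35 finds no further solutions beyond those listed.
Collected solutions: (0, 1).

Solutions (with |y| ≤ 35): (0, 1).


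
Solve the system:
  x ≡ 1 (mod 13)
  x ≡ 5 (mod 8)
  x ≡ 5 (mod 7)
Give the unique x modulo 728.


Moduli 13, 8, 7 are pairwise coprime; by CRT there is a unique solution modulo M = 13 · 8 · 7 = 728.
Solve pairwise, accumulating the modulus:
  Start with x ≡ 1 (mod 13).
  Combine with x ≡ 5 (mod 8): since gcd(13, 8) = 1, we get a unique residue mod 104.
    Write x = 1 + 13·t and substitute into x ≡ 5 (mod 8): 13·t ≡ 5 − 1 = 4 (mod 8).
    Reduce coefficients mod 8: 5·t ≡ 4 (mod 8).
    The inverse of 5 mod 8 is 5 (since 5·5 = 25 = 3·8 + 1), so t ≡ 5·4 = 20 ≡ 4 (mod 8).
    Then x = 1 + 13·4 = 53, valid modulo lcm(13, 8) = 104: x ≡ 53 (mod 104).
  Combine with x ≡ 5 (mod 7): since gcd(104, 7) = 1, we get a unique residue mod 728.
    Write x = 53 + 104·t and substitute into x ≡ 5 (mod 7): 104·t ≡ 5 − 53 = -48 (mod 7).
    Reduce coefficients mod 7: 6·t ≡ 1 (mod 7).
    The inverse of 6 mod 7 is 6 (since 6·6 = 36 = 5·7 + 1), so t ≡ 6·1 = 6 ≡ 6 (mod 7).
    Then x = 53 + 104·6 = 677, valid modulo lcm(104, 7) = 728: x ≡ 677 (mod 728).
Verify: 677 mod 13 = 1 ✓, 677 mod 8 = 5 ✓, 677 mod 7 = 5 ✓.

x ≡ 677 (mod 728).


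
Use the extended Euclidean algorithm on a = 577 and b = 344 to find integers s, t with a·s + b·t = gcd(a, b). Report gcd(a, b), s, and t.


Euclidean algorithm on (577, 344) — divide until remainder is 0:
  577 = 1 · 344 + 233
  344 = 1 · 233 + 111
  233 = 2 · 111 + 11
  111 = 10 · 11 + 1
  11 = 11 · 1 + 0
gcd(577, 344) = 1.
Track Bezout coefficients alongside the remainders: start with r₀ = 577 = a·1 + b·0 (s = 1, t = 0) and r₁ = 344 = a·0 + b·1 (s = 0, t = 1); each new remainder r_{k+1} = r_{k-1} − q_k·r_k inherits s_{k+1} = s_{k-1} − q_k·s_k, t_{k+1} = t_{k-1} − q_k·t_k, so r_k = a·s_k + b·t_k at every step:
  q = 1: r = 233, s = 1 − 1·0 = 1, t = 0 − 1·1 = -1  (check: 577·1 + 344·(-1) = 233)
  q = 1: r = 111, s = 0 − 1·1 = -1, t = 1 − 1·(-1) = 2  (check: 577·(-1) + 344·2 = 111)
  q = 2: r = 11, s = 1 − 2·(-1) = 3, t = -1 − 2·2 = -5  (check: 577·3 + 344·(-5) = 11)
  q = 10: r = 1, s = -1 − 10·3 = -31, t = 2 − 10·(-5) = 52  (check: 577·(-31) + 344·52 = 1)
The row with r = 1 (the gcd) gives the Bezout coefficients s = -31, t = 52.
Result: 577 · (-31) + 344 · (52) = 1.

gcd(577, 344) = 1; s = -31, t = 52 (check: 577·(-31) + 344·52 = 1).


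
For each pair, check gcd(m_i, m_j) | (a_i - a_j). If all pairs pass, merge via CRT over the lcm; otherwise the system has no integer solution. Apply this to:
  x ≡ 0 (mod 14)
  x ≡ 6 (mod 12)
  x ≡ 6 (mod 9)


Moduli 14, 12, 9 are not pairwise coprime, so CRT works modulo lcm(m_i) when all pairwise compatibility conditions hold.
Pairwise compatibility: gcd(m_i, m_j) must divide a_i - a_j for every pair.
Merge one congruence at a time:
  Start: x ≡ 0 (mod 14).
  Combine with x ≡ 6 (mod 12): gcd(14, 12) = 2; 6 - 0 = 6, which IS divisible by 2, so compatible.
    Write x = 0 + 14·t and substitute into x ≡ 6 (mod 12): 14·t ≡ 6 − 0 = 6 (mod 12).
    Divide the congruence (and modulus) by g = 2: 7·t ≡ 3 (mod 6).
    Reduce coefficients mod 6: 1·t ≡ 3 (mod 6).
    So t ≡ 3 (mod 6).
    Then x = 0 + 14·3 = 42, valid modulo lcm(14, 12) = 84: x ≡ 42 (mod 84).
  Combine with x ≡ 6 (mod 9): gcd(84, 9) = 3; 6 - 42 = -36, which IS divisible by 3, so compatible.
    Write x = 42 + 84·t and substitute into x ≡ 6 (mod 9): 84·t ≡ 6 − 42 = -36 (mod 9).
    Divide the congruence (and modulus) by g = 3: 28·t ≡ -12 (mod 3).
    Reduce coefficients mod 3: 1·t ≡ 0 (mod 3).
    So t ≡ 0 (mod 3).
    Then x = 42 + 84·0 = 42, valid modulo lcm(84, 9) = 252: x ≡ 42 (mod 252).
Verify: 42 mod 14 = 0, 42 mod 12 = 6, 42 mod 9 = 6.

x ≡ 42 (mod 252).


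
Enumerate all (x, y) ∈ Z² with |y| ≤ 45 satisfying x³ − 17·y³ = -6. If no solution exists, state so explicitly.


The equation is x³ - 17y³ = -6. For fixed y, x³ = 17·y³ − 6, so a solution requires the RHS to be a perfect cube.
Strategy: iterate y from -45 to 45, compute RHS = 17·y³ − 6, and check whether it is a (positive or negative) perfect cube.
Check small values of y:
  y = 0: RHS = -6 is not a perfect cube.
  y = 1: RHS = 11 is not a perfect cube.
  y = -1: RHS = -23 is not a perfect cube.
  y = 2: RHS = 130 is not a perfect cube.
  y = -2: RHS = -142 is not a perfect cube.
  y = 3: RHS = 453 is not a perfect cube.
  y = -3: RHS = -465 is not a perfect cube.
Continuing the search up to |y| = 45 finds no solutions either.
No (x, y) in the scanned range satisfies the equation.

No integer solutions with |y| ≤ 45.


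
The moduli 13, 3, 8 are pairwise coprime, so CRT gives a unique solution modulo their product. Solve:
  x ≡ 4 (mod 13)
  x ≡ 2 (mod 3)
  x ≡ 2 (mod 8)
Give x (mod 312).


Moduli 13, 3, 8 are pairwise coprime; by CRT there is a unique solution modulo M = 13 · 3 · 8 = 312.
Solve pairwise, accumulating the modulus:
  Start with x ≡ 4 (mod 13).
  Combine with x ≡ 2 (mod 3): since gcd(13, 3) = 1, we get a unique residue mod 39.
    Write x = 4 + 13·t and substitute into x ≡ 2 (mod 3): 13·t ≡ 2 − 4 = -2 (mod 3).
    Reduce coefficients mod 3: 1·t ≡ 1 (mod 3).
    So t ≡ 1 (mod 3).
    Then x = 4 + 13·1 = 17, valid modulo lcm(13, 3) = 39: x ≡ 17 (mod 39).
  Combine with x ≡ 2 (mod 8): since gcd(39, 8) = 1, we get a unique residue mod 312.
    Write x = 17 + 39·t and substitute into x ≡ 2 (mod 8): 39·t ≡ 2 − 17 = -15 (mod 8).
    Reduce coefficients mod 8: 7·t ≡ 1 (mod 8).
    The inverse of 7 mod 8 is 7 (since 7·7 = 49 = 6·8 + 1), so t ≡ 7·1 = 7 ≡ 7 (mod 8).
    Then x = 17 + 39·7 = 290, valid modulo lcm(39, 8) = 312: x ≡ 290 (mod 312).
Verify: 290 mod 13 = 4 ✓, 290 mod 3 = 2 ✓, 290 mod 8 = 2 ✓.

x ≡ 290 (mod 312).


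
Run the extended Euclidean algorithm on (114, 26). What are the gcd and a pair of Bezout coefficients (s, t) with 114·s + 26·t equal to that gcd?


Euclidean algorithm on (114, 26) — divide until remainder is 0:
  114 = 4 · 26 + 10
  26 = 2 · 10 + 6
  10 = 1 · 6 + 4
  6 = 1 · 4 + 2
  4 = 2 · 2 + 0
gcd(114, 26) = 2.
Track Bezout coefficients alongside the remainders: start with r₀ = 114 = a·1 + b·0 (s = 1, t = 0) and r₁ = 26 = a·0 + b·1 (s = 0, t = 1); each new remainder r_{k+1} = r_{k-1} − q_k·r_k inherits s_{k+1} = s_{k-1} − q_k·s_k, t_{k+1} = t_{k-1} − q_k·t_k, so r_k = a·s_k + b·t_k at every step:
  q = 4: r = 10, s = 1 − 4·0 = 1, t = 0 − 4·1 = -4  (check: 114·1 + 26·(-4) = 10)
  q = 2: r = 6, s = 0 − 2·1 = -2, t = 1 − 2·(-4) = 9  (check: 114·(-2) + 26·9 = 6)
  q = 1: r = 4, s = 1 − 1·(-2) = 3, t = -4 − 1·9 = -13  (check: 114·3 + 26·(-13) = 4)
  q = 1: r = 2, s = -2 − 1·3 = -5, t = 9 − 1·(-13) = 22  (check: 114·(-5) + 26·22 = 2)
The row with r = 2 (the gcd) gives the Bezout coefficients s = -5, t = 22.
Result: 114 · (-5) + 26 · (22) = 2.

gcd(114, 26) = 2; s = -5, t = 22 (check: 114·(-5) + 26·22 = 2).


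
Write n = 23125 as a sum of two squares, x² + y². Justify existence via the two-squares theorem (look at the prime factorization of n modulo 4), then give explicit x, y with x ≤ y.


Step 1: Factor n = 23125 = 5^4 · 37.
Step 2: Check the mod-4 condition on each prime factor: 5 ≡ 1 (mod 4), exponent 4; 37 ≡ 1 (mod 4), exponent 1.
All primes ≡ 3 (mod 4) appear to even exponent (or don't appear), so by the two-squares theorem n IS expressible as a sum of two squares.
Step 3: Build a representation. Group n = k² · m with k = 5 and m = 5 · 5 · 37 = 925 (a product of primes ≡ 1 (mod 4)); a representation of m scales to one of n via (k·x)² + (k·y)² = k²(x² + y²). Each prime p ≡ 1 (mod 4) is itself a sum of two squares; find a² by testing p − a² for a perfect square:
  5: 5 − 1² = 4 = 2² ⇒ 5 = 1² + 2².
  37: 37 − 1² = 36 = 6² ⇒ 37 = 1² + 6².
  Combine using the Brahmagupta–Fibonacci identity (a² + b²)(c² + d²) = (ac − bd)² + (ad + bc)² = (ac + bd)² + (ad − bc)²:
  5 · 5 = 25: from (1² + 2²)(1² + 2²), take (1·1 − 2·2, 1·2 + 2·1) = (1 − 4, 2 + 2) = (-3, 4); dropping signs (only squares matter) gives (3, 4); check 3² + 4² = 9 + 16 = 25 ✓.
  25 · 37 = 925: from (3² + 4²)(1² + 6²), take (3·1 − 4·6, 3·6 + 4·1) = (3 − 24, 18 + 4) = (-21, 22); dropping signs (only squares matter) gives (21, 22); check 21² + 22² = 441 + 484 = 925 ✓.
  Scale by k = 5: (5·21, 5·22) = (105, 110).
Step 4: Order so x ≤ y and verify: 105² + 110² = 11025 + 12100 = 23125 = n. ✓

n = 23125 = 105² + 110² (one valid representation with x ≤ y).


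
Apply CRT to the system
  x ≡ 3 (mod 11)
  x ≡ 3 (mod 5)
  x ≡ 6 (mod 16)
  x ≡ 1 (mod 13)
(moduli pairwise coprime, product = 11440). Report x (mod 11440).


Product of moduli M = 11 · 5 · 16 · 13 = 11440.
Merge one congruence at a time:
  Start: x ≡ 3 (mod 11).
  Combine with x ≡ 3 (mod 5); new modulus lcm = 55.
    Write x = 3 + 11·t and substitute into x ≡ 3 (mod 5): 11·t ≡ 3 − 3 = 0 (mod 5).
    Reduce coefficients mod 5: 1·t ≡ 0 (mod 5).
    So t ≡ 0 (mod 5).
    Then x = 3 + 11·0 = 3, valid modulo lcm(11, 5) = 55: x ≡ 3 (mod 55).
  Combine with x ≡ 6 (mod 16); new modulus lcm = 880.
    Write x = 3 + 55·t and substitute into x ≡ 6 (mod 16): 55·t ≡ 6 − 3 = 3 (mod 16).
    Reduce coefficients mod 16: 7·t ≡ 3 (mod 16).
    The inverse of 7 mod 16 is 7 (since 7·7 = 49 = 3·16 + 1), so t ≡ 7·3 = 21 ≡ 5 (mod 16).
    Then x = 3 + 55·5 = 278, valid modulo lcm(55, 16) = 880: x ≡ 278 (mod 880).
  Combine with x ≡ 1 (mod 13); new modulus lcm = 11440.
    Write x = 278 + 880·t and substitute into x ≡ 1 (mod 13): 880·t ≡ 1 − 278 = -277 (mod 13).
    Reduce coefficients mod 13: 9·t ≡ 9 (mod 13).
    The inverse of 9 mod 13 is 3 (since 9·3 = 27 = 2·13 + 1), so t ≡ 3·9 = 27 ≡ 1 (mod 13).
    Then x = 278 + 880·1 = 1158, valid modulo lcm(880, 13) = 11440: x ≡ 1158 (mod 11440).
Verify against each original: 1158 mod 11 = 3, 1158 mod 5 = 3, 1158 mod 16 = 6, 1158 mod 13 = 1.

x ≡ 1158 (mod 11440).


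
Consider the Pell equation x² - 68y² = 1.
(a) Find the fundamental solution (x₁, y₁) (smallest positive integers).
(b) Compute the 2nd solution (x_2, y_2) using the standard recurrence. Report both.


Step 1: Find the fundamental solution (x₁, y₁) of x² - 68y² = 1.
  Expand √68 as a continued fraction. a₀ = ⌊√68⌋ = 8; iterate m_{k+1} = d_k·a_k − m_k, d_{k+1} = (68 − m_{k+1}²)/d_k, a_{k+1} = ⌊(a₀ + m_{k+1})/d_{k+1}⌋ (starting m₀ = 0, d₀ = 1), with convergents p_k = a_k·p_{k-1} + p_{k-2}, q_k = a_k·q_{k-1} + q_{k-2} (p₋₁ = 1, q₋₁ = 0):
  k = 0: a₀ = 8; p₀/q₀ = 8/1; p₀² − 68·q₀² = 64 − 68 = -4.
  k = 1: m = 8, d = 4, a = ⌊(8 + 8)/4⌋ = 4; p/q = (4·8 + 1)/(4·1 + 0) = 33/4; p² − 68·q² = 1089 − 1088 = 1.
  The first convergent with p² − 68·q² = 1 gives the fundamental solution (x₁, y₁) = (33, 4).
Step 2: Apply the recurrence (x_{n+1}, y_{n+1}) = (x₁x_n + 68y₁y_n, x₁y_n + y₁x_n) repeatedly.
  From (x_1, y_1) = (33, 4): x_2 = 33·33 + 68·4·4 = 2177; y_2 = 33·4 + 4·33 = 264.
Step 3: Verify x_2² - 68·y_2² = 4739329 - 4739328 = 1 (should be 1). ✓

(x_1, y_1) = (33, 4); (x_2, y_2) = (2177, 264).


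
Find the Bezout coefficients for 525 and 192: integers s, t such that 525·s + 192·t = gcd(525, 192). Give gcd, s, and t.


Euclidean algorithm on (525, 192) — divide until remainder is 0:
  525 = 2 · 192 + 141
  192 = 1 · 141 + 51
  141 = 2 · 51 + 39
  51 = 1 · 39 + 12
  39 = 3 · 12 + 3
  12 = 4 · 3 + 0
gcd(525, 192) = 3.
Track Bezout coefficients alongside the remainders: start with r₀ = 525 = a·1 + b·0 (s = 1, t = 0) and r₁ = 192 = a·0 + b·1 (s = 0, t = 1); each new remainder r_{k+1} = r_{k-1} − q_k·r_k inherits s_{k+1} = s_{k-1} − q_k·s_k, t_{k+1} = t_{k-1} − q_k·t_k, so r_k = a·s_k + b·t_k at every step:
  q = 2: r = 141, s = 1 − 2·0 = 1, t = 0 − 2·1 = -2  (check: 525·1 + 192·(-2) = 141)
  q = 1: r = 51, s = 0 − 1·1 = -1, t = 1 − 1·(-2) = 3  (check: 525·(-1) + 192·3 = 51)
  q = 2: r = 39, s = 1 − 2·(-1) = 3, t = -2 − 2·3 = -8  (check: 525·3 + 192·(-8) = 39)
  q = 1: r = 12, s = -1 − 1·3 = -4, t = 3 − 1·(-8) = 11  (check: 525·(-4) + 192·11 = 12)
  q = 3: r = 3, s = 3 − 3·(-4) = 15, t = -8 − 3·11 = -41  (check: 525·15 + 192·(-41) = 3)
The row with r = 3 (the gcd) gives the Bezout coefficients s = 15, t = -41.
Result: 525 · (15) + 192 · (-41) = 3.

gcd(525, 192) = 3; s = 15, t = -41 (check: 525·15 + 192·(-41) = 3).


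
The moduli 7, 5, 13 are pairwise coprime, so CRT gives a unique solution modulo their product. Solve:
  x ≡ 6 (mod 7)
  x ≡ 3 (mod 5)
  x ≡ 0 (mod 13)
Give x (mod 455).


Moduli 7, 5, 13 are pairwise coprime; by CRT there is a unique solution modulo M = 7 · 5 · 13 = 455.
Solve pairwise, accumulating the modulus:
  Start with x ≡ 6 (mod 7).
  Combine with x ≡ 3 (mod 5): since gcd(7, 5) = 1, we get a unique residue mod 35.
    Write x = 6 + 7·t and substitute into x ≡ 3 (mod 5): 7·t ≡ 3 − 6 = -3 (mod 5).
    Reduce coefficients mod 5: 2·t ≡ 2 (mod 5).
    The inverse of 2 mod 5 is 3 (since 2·3 = 6 = 1·5 + 1), so t ≡ 3·2 = 6 ≡ 1 (mod 5).
    Then x = 6 + 7·1 = 13, valid modulo lcm(7, 5) = 35: x ≡ 13 (mod 35).
  Combine with x ≡ 0 (mod 13): since gcd(35, 13) = 1, we get a unique residue mod 455.
    Write x = 13 + 35·t and substitute into x ≡ 0 (mod 13): 35·t ≡ 0 − 13 = -13 (mod 13).
    Reduce coefficients mod 13: 9·t ≡ 0 (mod 13).
    The inverse of 9 mod 13 is 3 (since 9·3 = 27 = 2·13 + 1), so t ≡ 3·0 = 0 ≡ 0 (mod 13).
    Then x = 13 + 35·0 = 13, valid modulo lcm(35, 13) = 455: x ≡ 13 (mod 455).
Verify: 13 mod 7 = 6 ✓, 13 mod 5 = 3 ✓, 13 mod 13 = 0 ✓.

x ≡ 13 (mod 455).


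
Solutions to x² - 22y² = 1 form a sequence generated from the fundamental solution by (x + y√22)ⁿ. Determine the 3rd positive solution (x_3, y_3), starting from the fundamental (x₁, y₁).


Step 1: Find the fundamental solution (x₁, y₁) of x² - 22y² = 1.
  Expand √22 as a continued fraction. a₀ = ⌊√22⌋ = 4; iterate m_{k+1} = d_k·a_k − m_k, d_{k+1} = (22 − m_{k+1}²)/d_k, a_{k+1} = ⌊(a₀ + m_{k+1})/d_{k+1}⌋ (starting m₀ = 0, d₀ = 1), with convergents p_k = a_k·p_{k-1} + p_{k-2}, q_k = a_k·q_{k-1} + q_{k-2} (p₋₁ = 1, q₋₁ = 0):
  k = 0: a₀ = 4; p₀/q₀ = 4/1; p₀² − 22·q₀² = 16 − 22 = -6.
  k = 1: m = 4, d = 6, a = ⌊(4 + 4)/6⌋ = 1; p/q = (1·4 + 1)/(1·1 + 0) = 5/1; p² − 22·q² = 25 − 22 = 3.
  k = 2: m = 2, d = 3, a = ⌊(4 + 2)/3⌋ = 2; p/q = (2·5 + 4)/(2·1 + 1) = 14/3; p² − 22·q² = 196 − 198 = -2.
  k = 3: m = 4, d = 2, a = ⌊(4 + 4)/2⌋ = 4; p/q = (4·14 + 5)/(4·3 + 1) = 61/13; p² − 22·q² = 3721 − 3718 = 3.
  k = 4: m = 4, d = 3, a = ⌊(4 + 4)/3⌋ = 2; p/q = (2·61 + 14)/(2·13 + 3) = 136/29; p² − 22·q² = 18496 − 18502 = -6.
  k = 5: m = 2, d = 6, a = ⌊(4 + 2)/6⌋ = 1; p/q = (1·136 + 61)/(1·29 + 13) = 197/42; p² − 22·q² = 38809 − 38808 = 1.
  The first convergent with p² − 22·q² = 1 gives the fundamental solution (x₁, y₁) = (197, 42).
Step 2: Apply the recurrence (x_{n+1}, y_{n+1}) = (x₁x_n + 22y₁y_n, x₁y_n + y₁x_n) repeatedly.
  From (x_1, y_1) = (197, 42): x_2 = 197·197 + 22·42·42 = 77617; y_2 = 197·42 + 42·197 = 16548.
  From (x_2, y_2) = (77617, 16548): x_3 = 197·77617 + 22·42·16548 = 30580901; y_3 = 197·16548 + 42·77617 = 6519870.
Step 3: Verify x_3² - 22·y_3² = 935191505971801 - 935191505971800 = 1 (should be 1). ✓

(x_1, y_1) = (197, 42); (x_3, y_3) = (30580901, 6519870).


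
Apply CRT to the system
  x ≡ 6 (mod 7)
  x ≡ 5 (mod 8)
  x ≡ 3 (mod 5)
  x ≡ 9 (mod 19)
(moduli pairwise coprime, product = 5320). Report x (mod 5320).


Product of moduli M = 7 · 8 · 5 · 19 = 5320.
Merge one congruence at a time:
  Start: x ≡ 6 (mod 7).
  Combine with x ≡ 5 (mod 8); new modulus lcm = 56.
    Write x = 6 + 7·t and substitute into x ≡ 5 (mod 8): 7·t ≡ 5 − 6 = -1 (mod 8).
    Reduce coefficients mod 8: 7·t ≡ 7 (mod 8).
    The inverse of 7 mod 8 is 7 (since 7·7 = 49 = 6·8 + 1), so t ≡ 7·7 = 49 ≡ 1 (mod 8).
    Then x = 6 + 7·1 = 13, valid modulo lcm(7, 8) = 56: x ≡ 13 (mod 56).
  Combine with x ≡ 3 (mod 5); new modulus lcm = 280.
    Write x = 13 + 56·t and substitute into x ≡ 3 (mod 5): 56·t ≡ 3 − 13 = -10 (mod 5).
    Reduce coefficients mod 5: 1·t ≡ 0 (mod 5).
    So t ≡ 0 (mod 5).
    Then x = 13 + 56·0 = 13, valid modulo lcm(56, 5) = 280: x ≡ 13 (mod 280).
  Combine with x ≡ 9 (mod 19); new modulus lcm = 5320.
    Write x = 13 + 280·t and substitute into x ≡ 9 (mod 19): 280·t ≡ 9 − 13 = -4 (mod 19).
    Reduce coefficients mod 19: 14·t ≡ 15 (mod 19).
    The inverse of 14 mod 19 is 15 (since 14·15 = 210 = 11·19 + 1), so t ≡ 15·15 = 225 ≡ 16 (mod 19).
    Then x = 13 + 280·16 = 4493, valid modulo lcm(280, 19) = 5320: x ≡ 4493 (mod 5320).
Verify against each original: 4493 mod 7 = 6, 4493 mod 8 = 5, 4493 mod 5 = 3, 4493 mod 19 = 9.

x ≡ 4493 (mod 5320).


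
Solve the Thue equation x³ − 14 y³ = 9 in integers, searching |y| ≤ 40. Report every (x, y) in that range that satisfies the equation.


The equation is x³ - 14y³ = 9. For fixed y, x³ = 14·y³ + 9, so a solution requires the RHS to be a perfect cube.
Strategy: iterate y from -40 to 40, compute RHS = 14·y³ + 9, and check whether it is a (positive or negative) perfect cube.
Check small values of y:
  y = 0: RHS = 9 is not a perfect cube.
  y = 1: RHS = 23 is not a perfect cube.
  y = -1: RHS = -5 is not a perfect cube.
  y = 2: RHS = 121 is not a perfect cube.
  y = -2: RHS = -103 is not a perfect cube.
  y = 3: RHS = 387 is not a perfect cube.
  y = -3: RHS = -369 is not a perfect cube.
Continuing the search up to |y| = 40 finds no solutions either.
No (x, y) in the scanned range satisfies the equation.

No integer solutions with |y| ≤ 40.


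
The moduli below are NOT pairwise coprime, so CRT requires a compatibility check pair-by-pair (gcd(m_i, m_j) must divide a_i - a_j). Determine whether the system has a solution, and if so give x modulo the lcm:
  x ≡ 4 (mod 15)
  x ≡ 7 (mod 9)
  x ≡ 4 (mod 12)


Moduli 15, 9, 12 are not pairwise coprime, so CRT works modulo lcm(m_i) when all pairwise compatibility conditions hold.
Pairwise compatibility: gcd(m_i, m_j) must divide a_i - a_j for every pair.
Merge one congruence at a time:
  Start: x ≡ 4 (mod 15).
  Combine with x ≡ 7 (mod 9): gcd(15, 9) = 3; 7 - 4 = 3, which IS divisible by 3, so compatible.
    Write x = 4 + 15·t and substitute into x ≡ 7 (mod 9): 15·t ≡ 7 − 4 = 3 (mod 9).
    Divide the congruence (and modulus) by g = 3: 5·t ≡ 1 (mod 3).
    Reduce coefficients mod 3: 2·t ≡ 1 (mod 3).
    The inverse of 2 mod 3 is 2 (since 2·2 = 4 = 1·3 + 1), so t ≡ 2·1 = 2 ≡ 2 (mod 3).
    Then x = 4 + 15·2 = 34, valid modulo lcm(15, 9) = 45: x ≡ 34 (mod 45).
  Combine with x ≡ 4 (mod 12): gcd(45, 12) = 3; 4 - 34 = -30, which IS divisible by 3, so compatible.
    Write x = 34 + 45·t and substitute into x ≡ 4 (mod 12): 45·t ≡ 4 − 34 = -30 (mod 12).
    Divide the congruence (and modulus) by g = 3: 15·t ≡ -10 (mod 4).
    Reduce coefficients mod 4: 3·t ≡ 2 (mod 4).
    The inverse of 3 mod 4 is 3 (since 3·3 = 9 = 2·4 + 1), so t ≡ 3·2 = 6 ≡ 2 (mod 4).
    Then x = 34 + 45·2 = 124, valid modulo lcm(45, 12) = 180: x ≡ 124 (mod 180).
Verify: 124 mod 15 = 4, 124 mod 9 = 7, 124 mod 12 = 4.

x ≡ 124 (mod 180).


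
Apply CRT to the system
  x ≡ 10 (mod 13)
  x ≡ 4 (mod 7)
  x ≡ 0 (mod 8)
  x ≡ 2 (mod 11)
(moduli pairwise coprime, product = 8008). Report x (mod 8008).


Product of moduli M = 13 · 7 · 8 · 11 = 8008.
Merge one congruence at a time:
  Start: x ≡ 10 (mod 13).
  Combine with x ≡ 4 (mod 7); new modulus lcm = 91.
    Write x = 10 + 13·t and substitute into x ≡ 4 (mod 7): 13·t ≡ 4 − 10 = -6 (mod 7).
    Reduce coefficients mod 7: 6·t ≡ 1 (mod 7).
    The inverse of 6 mod 7 is 6 (since 6·6 = 36 = 5·7 + 1), so t ≡ 6·1 = 6 ≡ 6 (mod 7).
    Then x = 10 + 13·6 = 88, valid modulo lcm(13, 7) = 91: x ≡ 88 (mod 91).
  Combine with x ≡ 0 (mod 8); new modulus lcm = 728.
    Write x = 88 + 91·t and substitute into x ≡ 0 (mod 8): 91·t ≡ 0 − 88 = -88 (mod 8).
    Reduce coefficients mod 8: 3·t ≡ 0 (mod 8).
    The inverse of 3 mod 8 is 3 (since 3·3 = 9 = 1·8 + 1), so t ≡ 3·0 = 0 ≡ 0 (mod 8).
    Then x = 88 + 91·0 = 88, valid modulo lcm(91, 8) = 728: x ≡ 88 (mod 728).
  Combine with x ≡ 2 (mod 11); new modulus lcm = 8008.
    Write x = 88 + 728·t and substitute into x ≡ 2 (mod 11): 728·t ≡ 2 − 88 = -86 (mod 11).
    Reduce coefficients mod 11: 2·t ≡ 2 (mod 11).
    The inverse of 2 mod 11 is 6 (since 2·6 = 12 = 1·11 + 1), so t ≡ 6·2 = 12 ≡ 1 (mod 11).
    Then x = 88 + 728·1 = 816, valid modulo lcm(728, 11) = 8008: x ≡ 816 (mod 8008).
Verify against each original: 816 mod 13 = 10, 816 mod 7 = 4, 816 mod 8 = 0, 816 mod 11 = 2.

x ≡ 816 (mod 8008).


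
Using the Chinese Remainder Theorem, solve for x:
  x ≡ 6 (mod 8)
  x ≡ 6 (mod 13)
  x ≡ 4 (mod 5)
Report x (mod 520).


Moduli 8, 13, 5 are pairwise coprime; by CRT there is a unique solution modulo M = 8 · 13 · 5 = 520.
Solve pairwise, accumulating the modulus:
  Start with x ≡ 6 (mod 8).
  Combine with x ≡ 6 (mod 13): since gcd(8, 13) = 1, we get a unique residue mod 104.
    Write x = 6 + 8·t and substitute into x ≡ 6 (mod 13): 8·t ≡ 6 − 6 = 0 (mod 13).
    The inverse of 8 mod 13 is 5 (since 8·5 = 40 = 3·13 + 1), so t ≡ 5·0 = 0 ≡ 0 (mod 13).
    Then x = 6 + 8·0 = 6, valid modulo lcm(8, 13) = 104: x ≡ 6 (mod 104).
  Combine with x ≡ 4 (mod 5): since gcd(104, 5) = 1, we get a unique residue mod 520.
    Write x = 6 + 104·t and substitute into x ≡ 4 (mod 5): 104·t ≡ 4 − 6 = -2 (mod 5).
    Reduce coefficients mod 5: 4·t ≡ 3 (mod 5).
    The inverse of 4 mod 5 is 4 (since 4·4 = 16 = 3·5 + 1), so t ≡ 4·3 = 12 ≡ 2 (mod 5).
    Then x = 6 + 104·2 = 214, valid modulo lcm(104, 5) = 520: x ≡ 214 (mod 520).
Verify: 214 mod 8 = 6 ✓, 214 mod 13 = 6 ✓, 214 mod 5 = 4 ✓.

x ≡ 214 (mod 520).


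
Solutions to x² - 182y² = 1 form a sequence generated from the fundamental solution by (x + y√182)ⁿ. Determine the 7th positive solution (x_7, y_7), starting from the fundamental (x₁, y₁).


Step 1: Find the fundamental solution (x₁, y₁) of x² - 182y² = 1.
  Expand √182 as a continued fraction. a₀ = ⌊√182⌋ = 13; iterate m_{k+1} = d_k·a_k − m_k, d_{k+1} = (182 − m_{k+1}²)/d_k, a_{k+1} = ⌊(a₀ + m_{k+1})/d_{k+1}⌋ (starting m₀ = 0, d₀ = 1), with convergents p_k = a_k·p_{k-1} + p_{k-2}, q_k = a_k·q_{k-1} + q_{k-2} (p₋₁ = 1, q₋₁ = 0):
  k = 0: a₀ = 13; p₀/q₀ = 13/1; p₀² − 182·q₀² = 169 − 182 = -13.
  k = 1: m = 13, d = 13, a = ⌊(13 + 13)/13⌋ = 2; p/q = (2·13 + 1)/(2·1 + 0) = 27/2; p² − 182·q² = 729 − 728 = 1.
  The first convergent with p² − 182·q² = 1 gives the fundamental solution (x₁, y₁) = (27, 2).
Step 2: Apply the recurrence (x_{n+1}, y_{n+1}) = (x₁x_n + 182y₁y_n, x₁y_n + y₁x_n) repeatedly.
  From (x_1, y_1) = (27, 2): x_2 = 27·27 + 182·2·2 = 1457; y_2 = 27·2 + 2·27 = 108.
  From (x_2, y_2) = (1457, 108): x_3 = 27·1457 + 182·2·108 = 78651; y_3 = 27·108 + 2·1457 = 5830.
  From (x_3, y_3) = (78651, 5830): x_4 = 27·78651 + 182·2·5830 = 4245697; y_4 = 27·5830 + 2·78651 = 314712.
  From (x_4, y_4) = (4245697, 314712): x_5 = 27·4245697 + 182·2·314712 = 229188987; y_5 = 27·314712 + 2·4245697 = 16988618.
  From (x_5, y_5) = (229188987, 16988618): x_6 = 27·229188987 + 182·2·16988618 = 12371959601; y_6 = 27·16988618 + 2·229188987 = 917070660.
  From (x_6, y_6) = (12371959601, 917070660): x_7 = 27·12371959601 + 182·2·917070660 = 667856629467; y_7 = 27·917070660 + 2·12371959601 = 49504827022.
Step 3: Verify x_7² - 182·y_7² = 446032477523021732704089 - 446032477523021732704088 = 1 (should be 1). ✓

(x_1, y_1) = (27, 2); (x_7, y_7) = (667856629467, 49504827022).


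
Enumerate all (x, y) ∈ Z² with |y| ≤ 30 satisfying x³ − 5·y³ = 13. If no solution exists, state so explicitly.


The equation is x³ - 5y³ = 13. For fixed y, x³ = 5·y³ + 13, so a solution requires the RHS to be a perfect cube.
Strategy: iterate y from -30 to 30, compute RHS = 5·y³ + 13, and check whether it is a (positive or negative) perfect cube.
Check small values of y:
  y = 0: RHS = 13 is not a perfect cube.
  y = 1: RHS = 18 is not a perfect cube.
  y = -1: RHS = 8 = (2)³ ⇒ x = 2 works.
  y = 2: RHS = 53 is not a perfect cube.
  y = -2: RHS = -27 = (-3)³ ⇒ x = -3 works.
  y = 3: RHS = 148 is not a perfect cube.
  y = -3: RHS = -122 is not a perfect cube.
Continuing, at y = 7: RHS = 1728 = (12)³ ⇒ x = 12 works.
Searching the remaining y in |y| ≤ 30 finds no further solutions.
Collected solutions: (2, -1), (-3, -2), (12, 7).

Solutions (with |y| ≤ 30): (2, -1), (-3, -2), (12, 7).


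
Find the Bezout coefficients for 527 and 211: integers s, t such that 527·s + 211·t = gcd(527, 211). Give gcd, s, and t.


Euclidean algorithm on (527, 211) — divide until remainder is 0:
  527 = 2 · 211 + 105
  211 = 2 · 105 + 1
  105 = 105 · 1 + 0
gcd(527, 211) = 1.
Track Bezout coefficients alongside the remainders: start with r₀ = 527 = a·1 + b·0 (s = 1, t = 0) and r₁ = 211 = a·0 + b·1 (s = 0, t = 1); each new remainder r_{k+1} = r_{k-1} − q_k·r_k inherits s_{k+1} = s_{k-1} − q_k·s_k, t_{k+1} = t_{k-1} − q_k·t_k, so r_k = a·s_k + b·t_k at every step:
  q = 2: r = 105, s = 1 − 2·0 = 1, t = 0 − 2·1 = -2  (check: 527·1 + 211·(-2) = 105)
  q = 2: r = 1, s = 0 − 2·1 = -2, t = 1 − 2·(-2) = 5  (check: 527·(-2) + 211·5 = 1)
The row with r = 1 (the gcd) gives the Bezout coefficients s = -2, t = 5.
Result: 527 · (-2) + 211 · (5) = 1.

gcd(527, 211) = 1; s = -2, t = 5 (check: 527·(-2) + 211·5 = 1).


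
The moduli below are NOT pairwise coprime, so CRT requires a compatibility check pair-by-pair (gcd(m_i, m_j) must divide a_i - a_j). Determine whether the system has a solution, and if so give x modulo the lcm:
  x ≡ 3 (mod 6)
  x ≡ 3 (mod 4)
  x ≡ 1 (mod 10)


Moduli 6, 4, 10 are not pairwise coprime, so CRT works modulo lcm(m_i) when all pairwise compatibility conditions hold.
Pairwise compatibility: gcd(m_i, m_j) must divide a_i - a_j for every pair.
Merge one congruence at a time:
  Start: x ≡ 3 (mod 6).
  Combine with x ≡ 3 (mod 4): gcd(6, 4) = 2; 3 - 3 = 0, which IS divisible by 2, so compatible.
    Write x = 3 + 6·t and substitute into x ≡ 3 (mod 4): 6·t ≡ 3 − 3 = 0 (mod 4).
    Divide the congruence (and modulus) by g = 2: 3·t ≡ 0 (mod 2).
    Reduce coefficients mod 2: 1·t ≡ 0 (mod 2).
    So t ≡ 0 (mod 2).
    Then x = 3 + 6·0 = 3, valid modulo lcm(6, 4) = 12: x ≡ 3 (mod 12).
  Combine with x ≡ 1 (mod 10): gcd(12, 10) = 2; 1 - 3 = -2, which IS divisible by 2, so compatible.
    Write x = 3 + 12·t and substitute into x ≡ 1 (mod 10): 12·t ≡ 1 − 3 = -2 (mod 10).
    Divide the congruence (and modulus) by g = 2: 6·t ≡ -1 (mod 5).
    Reduce coefficients mod 5: 1·t ≡ 4 (mod 5).
    So t ≡ 4 (mod 5).
    Then x = 3 + 12·4 = 51, valid modulo lcm(12, 10) = 60: x ≡ 51 (mod 60).
Verify: 51 mod 6 = 3, 51 mod 4 = 3, 51 mod 10 = 1.

x ≡ 51 (mod 60).


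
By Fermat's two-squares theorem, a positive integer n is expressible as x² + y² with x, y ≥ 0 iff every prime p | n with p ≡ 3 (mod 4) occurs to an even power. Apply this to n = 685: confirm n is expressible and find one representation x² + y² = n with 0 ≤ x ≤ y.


Step 1: Factor n = 685 = 5 · 137.
Step 2: Check the mod-4 condition on each prime factor: 5 ≡ 1 (mod 4), exponent 1; 137 ≡ 1 (mod 4), exponent 1.
All primes ≡ 3 (mod 4) appear to even exponent (or don't appear), so by the two-squares theorem n IS expressible as a sum of two squares.
Step 3: Build a representation. Here n = 5 · 137 is a product of primes ≡ 1 (mod 4). Each prime p ≡ 1 (mod 4) is itself a sum of two squares; find a² by testing p − a² for a perfect square:
  5: 5 − 1² = 4 = 2² ⇒ 5 = 1² + 2².
  137: 137 − 1² = 136, 137 − 2² = 133, 137 − 3² = 128, 137 − 4² = 121 = 11² ⇒ 137 = 4² + 11².
  Combine using the Brahmagupta–Fibonacci identity (a² + b²)(c² + d²) = (ac − bd)² + (ad + bc)² = (ac + bd)² + (ad − bc)²:
  5 · 137 = 685: from (1² + 2²)(4² + 11²), take (1·4 − 2·11, 1·11 + 2·4) = (4 − 22, 11 + 8) = (-18, 19); dropping signs (only squares matter) gives (18, 19); check 18² + 19² = 324 + 361 = 685 ✓.
Step 4: Order so x ≤ y and verify: 18² + 19² = 324 + 361 = 685 = n. ✓

n = 685 = 18² + 19² (one valid representation with x ≤ y).
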